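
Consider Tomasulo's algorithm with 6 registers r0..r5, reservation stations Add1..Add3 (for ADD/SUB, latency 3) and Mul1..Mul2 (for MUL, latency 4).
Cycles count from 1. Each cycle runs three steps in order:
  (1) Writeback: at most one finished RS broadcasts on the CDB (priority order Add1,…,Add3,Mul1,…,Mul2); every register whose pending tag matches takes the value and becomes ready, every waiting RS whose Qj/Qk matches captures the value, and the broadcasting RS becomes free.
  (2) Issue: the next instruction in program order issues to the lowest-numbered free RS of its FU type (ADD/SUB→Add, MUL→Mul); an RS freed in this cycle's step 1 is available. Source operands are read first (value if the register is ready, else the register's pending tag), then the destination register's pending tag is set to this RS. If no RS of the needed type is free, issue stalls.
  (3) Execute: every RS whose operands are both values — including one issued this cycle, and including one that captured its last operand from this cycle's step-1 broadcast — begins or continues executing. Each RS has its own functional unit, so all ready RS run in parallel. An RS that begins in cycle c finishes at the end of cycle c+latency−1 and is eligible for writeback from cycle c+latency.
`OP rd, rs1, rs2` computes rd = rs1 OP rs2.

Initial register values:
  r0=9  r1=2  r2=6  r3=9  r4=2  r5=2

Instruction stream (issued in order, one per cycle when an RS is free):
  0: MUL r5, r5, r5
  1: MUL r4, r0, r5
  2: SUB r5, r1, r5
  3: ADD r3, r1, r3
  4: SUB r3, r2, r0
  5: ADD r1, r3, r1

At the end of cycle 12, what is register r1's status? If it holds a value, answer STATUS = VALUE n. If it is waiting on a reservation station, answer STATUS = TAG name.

cycle 1: issue MUL r5<-Mul1 // r0:9,r1:2,r2:6,r3:9,r4:2,r5:Mul1
cycle 2: issue MUL r4<-Mul2 // r0:9,r1:2,r2:6,r3:9,r4:Mul2,r5:Mul1
cycle 3: issue SUB r5<-Add1 // r0:9,r1:2,r2:6,r3:9,r4:Mul2,r5:Add1
cycle 4: issue ADD r3<-Add2 // r0:9,r1:2,r2:6,r3:Add2,r4:Mul2,r5:Add1
cycle 5: CDB Mul1=4; issue SUB r3<-Add3 // r0:9,r1:2,r2:6,r3:Add3,r4:Mul2,r5:Add1
cycle 6: stall // r0:9,r1:2,r2:6,r3:Add3,r4:Mul2,r5:Add1
cycle 7: CDB Add2=11; issue ADD r1<-Add2 // r0:9,r1:Add2,r2:6,r3:Add3,r4:Mul2,r5:Add1
cycle 8: CDB Add1=-2 // r0:9,r1:Add2,r2:6,r3:Add3,r4:Mul2,r5:-2
cycle 9: CDB Add3=-3 // r0:9,r1:Add2,r2:6,r3:-3,r4:Mul2,r5:-2
cycle 10: CDB Mul2=36 // r0:9,r1:Add2,r2:6,r3:-3,r4:36,r5:-2
cycle 11: - // r0:9,r1:Add2,r2:6,r3:-3,r4:36,r5:-2
cycle 12: CDB Add2=-1 // r0:9,r1:-1,r2:6,r3:-3,r4:36,r5:-2

STATUS = VALUE -1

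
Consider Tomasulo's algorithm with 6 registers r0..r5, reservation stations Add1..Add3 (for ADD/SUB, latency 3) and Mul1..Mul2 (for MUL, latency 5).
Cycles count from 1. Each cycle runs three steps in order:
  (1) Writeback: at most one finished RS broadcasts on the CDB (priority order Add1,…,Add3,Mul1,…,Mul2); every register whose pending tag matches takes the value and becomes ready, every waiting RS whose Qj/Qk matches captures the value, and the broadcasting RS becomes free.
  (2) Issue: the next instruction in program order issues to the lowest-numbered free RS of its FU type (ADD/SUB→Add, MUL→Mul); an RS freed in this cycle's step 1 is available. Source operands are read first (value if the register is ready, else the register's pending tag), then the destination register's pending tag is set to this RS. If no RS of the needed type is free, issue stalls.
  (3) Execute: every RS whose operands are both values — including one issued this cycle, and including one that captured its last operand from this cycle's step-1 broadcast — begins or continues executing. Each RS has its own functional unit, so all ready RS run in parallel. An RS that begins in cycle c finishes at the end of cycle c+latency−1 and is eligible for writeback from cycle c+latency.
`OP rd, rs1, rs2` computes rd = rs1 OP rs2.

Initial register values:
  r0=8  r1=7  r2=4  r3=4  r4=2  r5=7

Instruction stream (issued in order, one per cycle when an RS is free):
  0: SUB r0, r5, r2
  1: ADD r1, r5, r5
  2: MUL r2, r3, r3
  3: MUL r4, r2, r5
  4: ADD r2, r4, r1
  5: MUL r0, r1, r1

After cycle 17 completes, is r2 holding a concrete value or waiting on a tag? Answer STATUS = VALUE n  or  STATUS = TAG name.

  c1: issue SUB r0<-Add1  regs: r0:Add1,r1:7,r2:4,r3:4,r4:2,r5:7
  c2: issue ADD r1<-Add2  regs: r0:Add1,r1:Add2,r2:4,r3:4,r4:2,r5:7
  c3: issue MUL r2<-Mul1  regs: r0:Add1,r1:Add2,r2:Mul1,r3:4,r4:2,r5:7
  c4: CDB Add1=3; issue MUL r4<-Mul2  regs: r0:3,r1:Add2,r2:Mul1,r3:4,r4:Mul2,r5:7
  c5: CDB Add2=14; issue ADD r2<-Add1  regs: r0:3,r1:14,r2:Add1,r3:4,r4:Mul2,r5:7
  c6: stall  regs: r0:3,r1:14,r2:Add1,r3:4,r4:Mul2,r5:7
  c7: stall  regs: r0:3,r1:14,r2:Add1,r3:4,r4:Mul2,r5:7
  c8: CDB Mul1=16; issue MUL r0<-Mul1  regs: r0:Mul1,r1:14,r2:Add1,r3:4,r4:Mul2,r5:7
  c9: -  regs: r0:Mul1,r1:14,r2:Add1,r3:4,r4:Mul2,r5:7
  c10: -  regs: r0:Mul1,r1:14,r2:Add1,r3:4,r4:Mul2,r5:7
  c11: -  regs: r0:Mul1,r1:14,r2:Add1,r3:4,r4:Mul2,r5:7
  c12: -  regs: r0:Mul1,r1:14,r2:Add1,r3:4,r4:Mul2,r5:7
  c13: CDB Mul1=196  regs: r0:196,r1:14,r2:Add1,r3:4,r4:Mul2,r5:7
  c14: CDB Mul2=112  regs: r0:196,r1:14,r2:Add1,r3:4,r4:112,r5:7
  c15: -  regs: r0:196,r1:14,r2:Add1,r3:4,r4:112,r5:7
  c16: -  regs: r0:196,r1:14,r2:Add1,r3:4,r4:112,r5:7
  c17: CDB Add1=126  regs: r0:196,r1:14,r2:126,r3:4,r4:112,r5:7

STATUS = VALUE 126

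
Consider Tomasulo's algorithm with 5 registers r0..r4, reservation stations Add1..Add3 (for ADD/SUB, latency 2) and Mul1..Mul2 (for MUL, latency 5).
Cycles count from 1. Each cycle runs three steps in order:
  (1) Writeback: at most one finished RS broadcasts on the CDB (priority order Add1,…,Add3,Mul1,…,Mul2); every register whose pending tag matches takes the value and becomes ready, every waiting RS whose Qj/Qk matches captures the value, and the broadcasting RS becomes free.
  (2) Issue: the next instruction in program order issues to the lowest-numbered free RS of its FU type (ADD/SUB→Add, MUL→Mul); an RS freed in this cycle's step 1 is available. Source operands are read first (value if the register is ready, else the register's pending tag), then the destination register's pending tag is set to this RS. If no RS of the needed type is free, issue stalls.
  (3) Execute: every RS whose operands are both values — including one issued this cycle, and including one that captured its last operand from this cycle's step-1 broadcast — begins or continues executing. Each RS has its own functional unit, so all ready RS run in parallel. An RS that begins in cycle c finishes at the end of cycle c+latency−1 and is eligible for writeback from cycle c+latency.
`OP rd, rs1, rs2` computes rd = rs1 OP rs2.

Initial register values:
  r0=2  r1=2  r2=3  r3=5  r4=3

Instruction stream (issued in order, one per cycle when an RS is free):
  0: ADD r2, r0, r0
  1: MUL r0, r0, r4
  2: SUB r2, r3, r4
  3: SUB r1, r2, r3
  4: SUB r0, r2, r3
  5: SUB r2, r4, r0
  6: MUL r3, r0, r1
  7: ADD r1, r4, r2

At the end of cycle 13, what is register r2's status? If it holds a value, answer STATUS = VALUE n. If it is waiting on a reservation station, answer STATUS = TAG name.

c1: issue ADD r2<-Add1 | r0:2,r1:2,r2:Add1,r3:5,r4:3
c2: issue MUL r0<-Mul1 | r0:Mul1,r1:2,r2:Add1,r3:5,r4:3
c3: CDB Add1=4; issue SUB r2<-Add1 | r0:Mul1,r1:2,r2:Add1,r3:5,r4:3
c4: issue SUB r1<-Add2 | r0:Mul1,r1:Add2,r2:Add1,r3:5,r4:3
c5: CDB Add1=2; issue SUB r0<-Add1 | r0:Add1,r1:Add2,r2:2,r3:5,r4:3
c6: issue SUB r2<-Add3 | r0:Add1,r1:Add2,r2:Add3,r3:5,r4:3
c7: CDB Add1=-3; issue MUL r3<-Mul2 | r0:-3,r1:Add2,r2:Add3,r3:Mul2,r4:3
c8: CDB Add2=-3; issue ADD r1<-Add1 | r0:-3,r1:Add1,r2:Add3,r3:Mul2,r4:3
c9: CDB Add3=6 | r0:-3,r1:Add1,r2:6,r3:Mul2,r4:3
c10: CDB Mul1=6 | r0:-3,r1:Add1,r2:6,r3:Mul2,r4:3
c11: CDB Add1=9 | r0:-3,r1:9,r2:6,r3:Mul2,r4:3
c12: - | r0:-3,r1:9,r2:6,r3:Mul2,r4:3
c13: CDB Mul2=9 | r0:-3,r1:9,r2:6,r3:9,r4:3

STATUS = VALUE 6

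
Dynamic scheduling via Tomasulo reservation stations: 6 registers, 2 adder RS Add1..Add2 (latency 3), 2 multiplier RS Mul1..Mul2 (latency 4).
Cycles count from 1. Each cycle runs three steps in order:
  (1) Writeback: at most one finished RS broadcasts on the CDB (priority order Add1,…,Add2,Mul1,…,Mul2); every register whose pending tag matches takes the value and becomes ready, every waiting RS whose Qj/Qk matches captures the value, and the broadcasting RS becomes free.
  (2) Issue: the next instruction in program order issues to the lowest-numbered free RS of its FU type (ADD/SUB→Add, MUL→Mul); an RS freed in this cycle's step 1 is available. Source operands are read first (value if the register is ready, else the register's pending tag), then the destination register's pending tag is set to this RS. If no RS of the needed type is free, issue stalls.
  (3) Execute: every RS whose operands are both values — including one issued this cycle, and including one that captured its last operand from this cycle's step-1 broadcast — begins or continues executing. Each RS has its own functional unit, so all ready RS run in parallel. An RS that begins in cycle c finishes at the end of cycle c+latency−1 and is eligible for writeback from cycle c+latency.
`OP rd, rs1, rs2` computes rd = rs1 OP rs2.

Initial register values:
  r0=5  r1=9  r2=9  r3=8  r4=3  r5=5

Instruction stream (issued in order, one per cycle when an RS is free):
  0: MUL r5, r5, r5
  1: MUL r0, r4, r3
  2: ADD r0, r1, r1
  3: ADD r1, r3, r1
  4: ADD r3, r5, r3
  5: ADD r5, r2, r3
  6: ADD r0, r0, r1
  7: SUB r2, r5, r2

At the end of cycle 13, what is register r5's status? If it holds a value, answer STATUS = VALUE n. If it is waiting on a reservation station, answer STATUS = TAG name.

STATUS = VALUE 42

cycle 1: issue MUL r5<-Mul1 // r0:5,r1:9,r2:9,r3:8,r4:3,r5:Mul1
cycle 2: issue MUL r0<-Mul2 // r0:Mul2,r1:9,r2:9,r3:8,r4:3,r5:Mul1
cycle 3: issue ADD r0<-Add1 // r0:Add1,r1:9,r2:9,r3:8,r4:3,r5:Mul1
cycle 4: issue ADD r1<-Add2 // r0:Add1,r1:Add2,r2:9,r3:8,r4:3,r5:Mul1
cycle 5: CDB Mul1=25; stall // r0:Add1,r1:Add2,r2:9,r3:8,r4:3,r5:25
cycle 6: CDB Add1=18; issue ADD r3<-Add1 // r0:18,r1:Add2,r2:9,r3:Add1,r4:3,r5:25
cycle 7: CDB Add2=17; issue ADD r5<-Add2 // r0:18,r1:17,r2:9,r3:Add1,r4:3,r5:Add2
cycle 8: CDB Mul2=24; stall // r0:18,r1:17,r2:9,r3:Add1,r4:3,r5:Add2
cycle 9: CDB Add1=33; issue ADD r0<-Add1 // r0:Add1,r1:17,r2:9,r3:33,r4:3,r5:Add2
cycle 10: stall // r0:Add1,r1:17,r2:9,r3:33,r4:3,r5:Add2
cycle 11: stall // r0:Add1,r1:17,r2:9,r3:33,r4:3,r5:Add2
cycle 12: CDB Add1=35; issue SUB r2<-Add1 // r0:35,r1:17,r2:Add1,r3:33,r4:3,r5:Add2
cycle 13: CDB Add2=42 // r0:35,r1:17,r2:Add1,r3:33,r4:3,r5:42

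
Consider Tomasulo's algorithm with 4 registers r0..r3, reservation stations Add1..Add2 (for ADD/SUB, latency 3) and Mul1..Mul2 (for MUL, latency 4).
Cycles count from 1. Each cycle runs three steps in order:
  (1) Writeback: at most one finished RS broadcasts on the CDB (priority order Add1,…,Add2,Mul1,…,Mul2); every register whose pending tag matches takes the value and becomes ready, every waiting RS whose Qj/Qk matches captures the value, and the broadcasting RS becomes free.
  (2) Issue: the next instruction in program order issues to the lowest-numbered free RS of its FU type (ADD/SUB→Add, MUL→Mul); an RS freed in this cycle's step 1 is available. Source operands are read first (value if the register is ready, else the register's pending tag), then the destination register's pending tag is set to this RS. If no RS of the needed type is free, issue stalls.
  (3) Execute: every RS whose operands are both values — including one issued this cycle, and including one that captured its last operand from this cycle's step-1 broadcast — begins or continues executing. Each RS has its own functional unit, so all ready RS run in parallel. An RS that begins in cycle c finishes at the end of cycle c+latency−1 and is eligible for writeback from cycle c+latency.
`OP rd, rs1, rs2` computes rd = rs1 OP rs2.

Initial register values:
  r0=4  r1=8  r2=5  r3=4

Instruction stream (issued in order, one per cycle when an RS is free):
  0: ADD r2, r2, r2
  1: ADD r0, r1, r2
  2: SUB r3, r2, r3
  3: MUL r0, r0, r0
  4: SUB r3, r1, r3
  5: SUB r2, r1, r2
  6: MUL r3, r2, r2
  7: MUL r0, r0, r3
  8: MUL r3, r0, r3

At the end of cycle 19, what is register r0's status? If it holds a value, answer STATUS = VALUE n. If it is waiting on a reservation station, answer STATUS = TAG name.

c1: issue ADD r2<-Add1 | r0:4,r1:8,r2:Add1,r3:4
c2: issue ADD r0<-Add2 | r0:Add2,r1:8,r2:Add1,r3:4
c3: stall | r0:Add2,r1:8,r2:Add1,r3:4
c4: CDB Add1=10; issue SUB r3<-Add1 | r0:Add2,r1:8,r2:10,r3:Add1
c5: issue MUL r0<-Mul1 | r0:Mul1,r1:8,r2:10,r3:Add1
c6: stall | r0:Mul1,r1:8,r2:10,r3:Add1
c7: CDB Add1=6; issue SUB r3<-Add1 | r0:Mul1,r1:8,r2:10,r3:Add1
c8: CDB Add2=18; issue SUB r2<-Add2 | r0:Mul1,r1:8,r2:Add2,r3:Add1
c9: issue MUL r3<-Mul2 | r0:Mul1,r1:8,r2:Add2,r3:Mul2
c10: CDB Add1=2; stall | r0:Mul1,r1:8,r2:Add2,r3:Mul2
c11: CDB Add2=-2; stall | r0:Mul1,r1:8,r2:-2,r3:Mul2
c12: CDB Mul1=324; issue MUL r0<-Mul1 | r0:Mul1,r1:8,r2:-2,r3:Mul2
c13: stall | r0:Mul1,r1:8,r2:-2,r3:Mul2
c14: stall | r0:Mul1,r1:8,r2:-2,r3:Mul2
c15: CDB Mul2=4; issue MUL r3<-Mul2 | r0:Mul1,r1:8,r2:-2,r3:Mul2
c16: - | r0:Mul1,r1:8,r2:-2,r3:Mul2
c17: - | r0:Mul1,r1:8,r2:-2,r3:Mul2
c18: - | r0:Mul1,r1:8,r2:-2,r3:Mul2
c19: CDB Mul1=1296 | r0:1296,r1:8,r2:-2,r3:Mul2

STATUS = VALUE 1296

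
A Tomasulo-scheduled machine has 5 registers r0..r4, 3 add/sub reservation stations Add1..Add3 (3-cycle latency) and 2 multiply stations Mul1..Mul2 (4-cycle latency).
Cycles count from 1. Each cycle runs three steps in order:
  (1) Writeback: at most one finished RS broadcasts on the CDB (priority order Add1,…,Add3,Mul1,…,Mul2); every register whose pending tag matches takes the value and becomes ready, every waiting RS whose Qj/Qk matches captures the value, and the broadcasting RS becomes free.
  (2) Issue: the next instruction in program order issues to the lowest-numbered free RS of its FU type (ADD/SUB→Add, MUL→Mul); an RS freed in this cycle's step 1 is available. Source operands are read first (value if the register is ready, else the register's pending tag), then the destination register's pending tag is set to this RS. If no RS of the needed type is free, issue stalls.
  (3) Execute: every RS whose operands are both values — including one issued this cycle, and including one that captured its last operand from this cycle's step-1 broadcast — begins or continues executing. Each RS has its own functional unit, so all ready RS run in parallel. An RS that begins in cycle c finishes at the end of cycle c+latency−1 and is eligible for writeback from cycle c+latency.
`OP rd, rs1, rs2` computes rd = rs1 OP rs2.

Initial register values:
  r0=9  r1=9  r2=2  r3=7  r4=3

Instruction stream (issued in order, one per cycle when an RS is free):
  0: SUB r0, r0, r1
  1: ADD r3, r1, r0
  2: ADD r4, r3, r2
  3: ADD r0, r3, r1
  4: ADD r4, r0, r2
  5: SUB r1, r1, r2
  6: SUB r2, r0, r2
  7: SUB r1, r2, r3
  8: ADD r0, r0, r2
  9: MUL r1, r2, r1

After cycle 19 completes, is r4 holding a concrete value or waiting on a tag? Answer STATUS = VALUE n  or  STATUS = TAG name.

STATUS = VALUE 20

c1: issue SUB r0<-Add1 | r0:Add1,r1:9,r2:2,r3:7,r4:3
c2: issue ADD r3<-Add2 | r0:Add1,r1:9,r2:2,r3:Add2,r4:3
c3: issue ADD r4<-Add3 | r0:Add1,r1:9,r2:2,r3:Add2,r4:Add3
c4: CDB Add1=0; issue ADD r0<-Add1 | r0:Add1,r1:9,r2:2,r3:Add2,r4:Add3
c5: stall | r0:Add1,r1:9,r2:2,r3:Add2,r4:Add3
c6: stall | r0:Add1,r1:9,r2:2,r3:Add2,r4:Add3
c7: CDB Add2=9; issue ADD r4<-Add2 | r0:Add1,r1:9,r2:2,r3:9,r4:Add2
c8: stall | r0:Add1,r1:9,r2:2,r3:9,r4:Add2
c9: stall | r0:Add1,r1:9,r2:2,r3:9,r4:Add2
c10: CDB Add1=18; issue SUB r1<-Add1 | r0:18,r1:Add1,r2:2,r3:9,r4:Add2
c11: CDB Add3=11; issue SUB r2<-Add3 | r0:18,r1:Add1,r2:Add3,r3:9,r4:Add2
c12: stall | r0:18,r1:Add1,r2:Add3,r3:9,r4:Add2
c13: CDB Add1=7; issue SUB r1<-Add1 | r0:18,r1:Add1,r2:Add3,r3:9,r4:Add2
c14: CDB Add2=20; issue ADD r0<-Add2 | r0:Add2,r1:Add1,r2:Add3,r3:9,r4:20
c15: CDB Add3=16; issue MUL r1<-Mul1 | r0:Add2,r1:Mul1,r2:16,r3:9,r4:20
c16: - | r0:Add2,r1:Mul1,r2:16,r3:9,r4:20
c17: - | r0:Add2,r1:Mul1,r2:16,r3:9,r4:20
c18: CDB Add1=7 | r0:Add2,r1:Mul1,r2:16,r3:9,r4:20
c19: CDB Add2=34 | r0:34,r1:Mul1,r2:16,r3:9,r4:20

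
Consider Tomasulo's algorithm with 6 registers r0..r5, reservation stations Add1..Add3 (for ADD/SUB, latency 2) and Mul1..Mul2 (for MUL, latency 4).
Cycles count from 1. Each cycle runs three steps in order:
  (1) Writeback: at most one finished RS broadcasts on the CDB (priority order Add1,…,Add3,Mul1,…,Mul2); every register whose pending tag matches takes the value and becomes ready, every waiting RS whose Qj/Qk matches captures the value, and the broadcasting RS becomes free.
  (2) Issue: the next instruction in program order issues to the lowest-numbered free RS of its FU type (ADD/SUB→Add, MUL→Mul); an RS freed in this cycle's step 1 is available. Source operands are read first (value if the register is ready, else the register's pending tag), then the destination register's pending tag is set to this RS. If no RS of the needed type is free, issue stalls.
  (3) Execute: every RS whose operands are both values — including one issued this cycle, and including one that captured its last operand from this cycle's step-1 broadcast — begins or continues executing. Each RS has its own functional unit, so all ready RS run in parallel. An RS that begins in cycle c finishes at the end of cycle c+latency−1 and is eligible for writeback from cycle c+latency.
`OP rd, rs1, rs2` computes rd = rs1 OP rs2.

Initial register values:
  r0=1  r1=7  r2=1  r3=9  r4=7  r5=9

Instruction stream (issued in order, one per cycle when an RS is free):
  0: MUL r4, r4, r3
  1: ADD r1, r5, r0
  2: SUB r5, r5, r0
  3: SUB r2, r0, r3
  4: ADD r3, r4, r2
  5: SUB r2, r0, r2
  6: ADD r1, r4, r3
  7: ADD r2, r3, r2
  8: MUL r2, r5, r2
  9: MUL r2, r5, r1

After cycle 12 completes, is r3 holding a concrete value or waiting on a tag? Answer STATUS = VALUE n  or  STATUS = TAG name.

STATUS = VALUE 55

  c1: issue MUL r4<-Mul1  regs: r0:1,r1:7,r2:1,r3:9,r4:Mul1,r5:9
  c2: issue ADD r1<-Add1  regs: r0:1,r1:Add1,r2:1,r3:9,r4:Mul1,r5:9
  c3: issue SUB r5<-Add2  regs: r0:1,r1:Add1,r2:1,r3:9,r4:Mul1,r5:Add2
  c4: CDB Add1=10; issue SUB r2<-Add1  regs: r0:1,r1:10,r2:Add1,r3:9,r4:Mul1,r5:Add2
  c5: CDB Add2=8; issue ADD r3<-Add2  regs: r0:1,r1:10,r2:Add1,r3:Add2,r4:Mul1,r5:8
  c6: CDB Add1=-8; issue SUB r2<-Add1  regs: r0:1,r1:10,r2:Add1,r3:Add2,r4:Mul1,r5:8
  c7: CDB Mul1=63; issue ADD r1<-Add3  regs: r0:1,r1:Add3,r2:Add1,r3:Add2,r4:63,r5:8
  c8: CDB Add1=9; issue ADD r2<-Add1  regs: r0:1,r1:Add3,r2:Add1,r3:Add2,r4:63,r5:8
  c9: CDB Add2=55; issue MUL r2<-Mul1  regs: r0:1,r1:Add3,r2:Mul1,r3:55,r4:63,r5:8
  c10: issue MUL r2<-Mul2  regs: r0:1,r1:Add3,r2:Mul2,r3:55,r4:63,r5:8
  c11: CDB Add1=64  regs: r0:1,r1:Add3,r2:Mul2,r3:55,r4:63,r5:8
  c12: CDB Add3=118  regs: r0:1,r1:118,r2:Mul2,r3:55,r4:63,r5:8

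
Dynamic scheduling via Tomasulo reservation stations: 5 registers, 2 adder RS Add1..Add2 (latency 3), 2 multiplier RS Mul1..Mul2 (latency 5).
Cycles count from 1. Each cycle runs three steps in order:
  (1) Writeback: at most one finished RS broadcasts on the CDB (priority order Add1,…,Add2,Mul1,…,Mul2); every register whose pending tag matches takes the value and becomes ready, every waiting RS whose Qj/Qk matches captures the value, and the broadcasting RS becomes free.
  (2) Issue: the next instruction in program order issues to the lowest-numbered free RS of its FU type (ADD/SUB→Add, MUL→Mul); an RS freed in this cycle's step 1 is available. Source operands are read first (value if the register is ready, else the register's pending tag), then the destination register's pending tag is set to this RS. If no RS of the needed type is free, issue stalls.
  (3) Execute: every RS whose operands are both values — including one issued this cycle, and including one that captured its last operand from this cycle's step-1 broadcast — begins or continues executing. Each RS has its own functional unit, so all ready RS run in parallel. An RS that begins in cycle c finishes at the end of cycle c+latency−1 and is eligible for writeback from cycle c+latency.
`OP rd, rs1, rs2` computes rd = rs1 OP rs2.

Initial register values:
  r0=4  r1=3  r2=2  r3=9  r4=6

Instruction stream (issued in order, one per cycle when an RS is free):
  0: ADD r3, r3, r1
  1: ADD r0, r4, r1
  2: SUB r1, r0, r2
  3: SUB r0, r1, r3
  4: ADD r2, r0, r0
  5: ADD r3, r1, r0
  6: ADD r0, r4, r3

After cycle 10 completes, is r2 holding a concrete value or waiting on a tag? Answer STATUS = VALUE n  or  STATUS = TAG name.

STATUS = TAG Add1

cycle 1: issue ADD r3<-Add1 // r0:4,r1:3,r2:2,r3:Add1,r4:6
cycle 2: issue ADD r0<-Add2 // r0:Add2,r1:3,r2:2,r3:Add1,r4:6
cycle 3: stall // r0:Add2,r1:3,r2:2,r3:Add1,r4:6
cycle 4: CDB Add1=12; issue SUB r1<-Add1 // r0:Add2,r1:Add1,r2:2,r3:12,r4:6
cycle 5: CDB Add2=9; issue SUB r0<-Add2 // r0:Add2,r1:Add1,r2:2,r3:12,r4:6
cycle 6: stall // r0:Add2,r1:Add1,r2:2,r3:12,r4:6
cycle 7: stall // r0:Add2,r1:Add1,r2:2,r3:12,r4:6
cycle 8: CDB Add1=7; issue ADD r2<-Add1 // r0:Add2,r1:7,r2:Add1,r3:12,r4:6
cycle 9: stall // r0:Add2,r1:7,r2:Add1,r3:12,r4:6
cycle 10: stall // r0:Add2,r1:7,r2:Add1,r3:12,r4:6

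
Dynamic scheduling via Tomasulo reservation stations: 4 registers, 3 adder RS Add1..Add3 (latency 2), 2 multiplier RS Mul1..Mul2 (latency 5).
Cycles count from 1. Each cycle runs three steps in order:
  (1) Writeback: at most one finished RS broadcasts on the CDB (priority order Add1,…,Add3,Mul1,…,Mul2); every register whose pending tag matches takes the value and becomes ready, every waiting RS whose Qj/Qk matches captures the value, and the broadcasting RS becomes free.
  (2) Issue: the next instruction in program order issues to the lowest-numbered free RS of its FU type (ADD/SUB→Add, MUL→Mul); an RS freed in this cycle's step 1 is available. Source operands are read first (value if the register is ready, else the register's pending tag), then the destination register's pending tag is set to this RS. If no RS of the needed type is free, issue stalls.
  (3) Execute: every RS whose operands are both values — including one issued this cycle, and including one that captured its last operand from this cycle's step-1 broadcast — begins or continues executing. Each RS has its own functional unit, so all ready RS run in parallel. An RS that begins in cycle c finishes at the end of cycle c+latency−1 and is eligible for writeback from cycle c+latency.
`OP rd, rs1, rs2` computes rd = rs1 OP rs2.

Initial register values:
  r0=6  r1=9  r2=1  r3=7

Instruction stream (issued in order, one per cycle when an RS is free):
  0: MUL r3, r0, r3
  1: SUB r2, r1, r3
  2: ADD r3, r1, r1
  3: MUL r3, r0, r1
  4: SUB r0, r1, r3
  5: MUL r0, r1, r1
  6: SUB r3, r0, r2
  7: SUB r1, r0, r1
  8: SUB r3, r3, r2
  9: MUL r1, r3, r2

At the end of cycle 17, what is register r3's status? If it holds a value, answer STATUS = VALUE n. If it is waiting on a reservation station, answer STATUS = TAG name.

STATUS = VALUE 147

  c1: issue MUL r3<-Mul1  regs: r0:6,r1:9,r2:1,r3:Mul1
  c2: issue SUB r2<-Add1  regs: r0:6,r1:9,r2:Add1,r3:Mul1
  c3: issue ADD r3<-Add2  regs: r0:6,r1:9,r2:Add1,r3:Add2
  c4: issue MUL r3<-Mul2  regs: r0:6,r1:9,r2:Add1,r3:Mul2
  c5: CDB Add2=18; issue SUB r0<-Add2  regs: r0:Add2,r1:9,r2:Add1,r3:Mul2
  c6: CDB Mul1=42; issue MUL r0<-Mul1  regs: r0:Mul1,r1:9,r2:Add1,r3:Mul2
  c7: issue SUB r3<-Add3  regs: r0:Mul1,r1:9,r2:Add1,r3:Add3
  c8: CDB Add1=-33; issue SUB r1<-Add1  regs: r0:Mul1,r1:Add1,r2:-33,r3:Add3
  c9: CDB Mul2=54; stall  regs: r0:Mul1,r1:Add1,r2:-33,r3:Add3
  c10: stall  regs: r0:Mul1,r1:Add1,r2:-33,r3:Add3
  c11: CDB Add2=-45; issue SUB r3<-Add2  regs: r0:Mul1,r1:Add1,r2:-33,r3:Add2
  c12: CDB Mul1=81; issue MUL r1<-Mul1  regs: r0:81,r1:Mul1,r2:-33,r3:Add2
  c13: -  regs: r0:81,r1:Mul1,r2:-33,r3:Add2
  c14: CDB Add1=72  regs: r0:81,r1:Mul1,r2:-33,r3:Add2
  c15: CDB Add3=114  regs: r0:81,r1:Mul1,r2:-33,r3:Add2
  c16: -  regs: r0:81,r1:Mul1,r2:-33,r3:Add2
  c17: CDB Add2=147  regs: r0:81,r1:Mul1,r2:-33,r3:147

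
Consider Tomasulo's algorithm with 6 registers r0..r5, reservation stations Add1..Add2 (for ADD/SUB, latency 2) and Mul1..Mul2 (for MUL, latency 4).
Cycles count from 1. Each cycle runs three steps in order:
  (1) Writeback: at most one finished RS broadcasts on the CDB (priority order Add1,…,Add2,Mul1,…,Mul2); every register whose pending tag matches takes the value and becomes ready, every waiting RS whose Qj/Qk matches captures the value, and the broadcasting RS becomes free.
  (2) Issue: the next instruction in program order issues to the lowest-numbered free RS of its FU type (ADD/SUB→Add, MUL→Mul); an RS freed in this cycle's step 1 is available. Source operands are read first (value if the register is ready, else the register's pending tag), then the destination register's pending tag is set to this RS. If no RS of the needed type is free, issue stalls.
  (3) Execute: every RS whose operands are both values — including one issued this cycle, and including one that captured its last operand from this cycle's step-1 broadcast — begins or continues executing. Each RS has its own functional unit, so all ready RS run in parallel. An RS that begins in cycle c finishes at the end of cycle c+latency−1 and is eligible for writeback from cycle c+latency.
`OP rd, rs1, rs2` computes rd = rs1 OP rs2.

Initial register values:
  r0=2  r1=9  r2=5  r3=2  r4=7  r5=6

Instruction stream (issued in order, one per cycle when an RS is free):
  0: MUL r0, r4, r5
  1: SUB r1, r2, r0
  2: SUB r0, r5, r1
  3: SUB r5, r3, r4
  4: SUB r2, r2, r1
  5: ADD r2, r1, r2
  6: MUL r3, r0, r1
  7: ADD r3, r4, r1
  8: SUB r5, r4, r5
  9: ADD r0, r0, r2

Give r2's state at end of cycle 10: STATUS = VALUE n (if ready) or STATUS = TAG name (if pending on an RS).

cycle 1: issue MUL r0<-Mul1 // r0:Mul1,r1:9,r2:5,r3:2,r4:7,r5:6
cycle 2: issue SUB r1<-Add1 // r0:Mul1,r1:Add1,r2:5,r3:2,r4:7,r5:6
cycle 3: issue SUB r0<-Add2 // r0:Add2,r1:Add1,r2:5,r3:2,r4:7,r5:6
cycle 4: stall // r0:Add2,r1:Add1,r2:5,r3:2,r4:7,r5:6
cycle 5: CDB Mul1=42; stall // r0:Add2,r1:Add1,r2:5,r3:2,r4:7,r5:6
cycle 6: stall // r0:Add2,r1:Add1,r2:5,r3:2,r4:7,r5:6
cycle 7: CDB Add1=-37; issue SUB r5<-Add1 // r0:Add2,r1:-37,r2:5,r3:2,r4:7,r5:Add1
cycle 8: stall // r0:Add2,r1:-37,r2:5,r3:2,r4:7,r5:Add1
cycle 9: CDB Add1=-5; issue SUB r2<-Add1 // r0:Add2,r1:-37,r2:Add1,r3:2,r4:7,r5:-5
cycle 10: CDB Add2=43; issue ADD r2<-Add2 // r0:43,r1:-37,r2:Add2,r3:2,r4:7,r5:-5

STATUS = TAG Add2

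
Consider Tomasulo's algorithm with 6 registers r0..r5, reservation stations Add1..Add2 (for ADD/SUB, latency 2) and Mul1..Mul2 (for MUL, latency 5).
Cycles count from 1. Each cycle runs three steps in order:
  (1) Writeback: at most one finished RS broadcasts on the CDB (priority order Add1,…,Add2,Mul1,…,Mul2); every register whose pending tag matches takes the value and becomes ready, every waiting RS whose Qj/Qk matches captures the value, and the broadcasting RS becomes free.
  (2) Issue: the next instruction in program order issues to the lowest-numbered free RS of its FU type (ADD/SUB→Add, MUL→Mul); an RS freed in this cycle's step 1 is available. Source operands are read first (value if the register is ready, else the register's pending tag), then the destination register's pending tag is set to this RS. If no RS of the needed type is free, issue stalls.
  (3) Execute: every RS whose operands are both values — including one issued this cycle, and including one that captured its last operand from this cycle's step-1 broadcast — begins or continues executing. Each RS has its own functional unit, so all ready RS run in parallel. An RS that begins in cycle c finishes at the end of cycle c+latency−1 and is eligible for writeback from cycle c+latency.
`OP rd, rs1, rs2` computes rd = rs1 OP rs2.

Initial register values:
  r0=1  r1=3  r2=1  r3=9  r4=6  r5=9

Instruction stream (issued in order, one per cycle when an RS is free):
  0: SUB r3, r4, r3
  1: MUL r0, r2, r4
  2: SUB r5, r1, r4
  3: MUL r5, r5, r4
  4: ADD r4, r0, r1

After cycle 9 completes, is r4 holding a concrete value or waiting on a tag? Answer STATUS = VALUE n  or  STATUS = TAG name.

STATUS = VALUE 9

  c1: issue SUB r3<-Add1  regs: r0:1,r1:3,r2:1,r3:Add1,r4:6,r5:9
  c2: issue MUL r0<-Mul1  regs: r0:Mul1,r1:3,r2:1,r3:Add1,r4:6,r5:9
  c3: CDB Add1=-3; issue SUB r5<-Add1  regs: r0:Mul1,r1:3,r2:1,r3:-3,r4:6,r5:Add1
  c4: issue MUL r5<-Mul2  regs: r0:Mul1,r1:3,r2:1,r3:-3,r4:6,r5:Mul2
  c5: CDB Add1=-3; issue ADD r4<-Add1  regs: r0:Mul1,r1:3,r2:1,r3:-3,r4:Add1,r5:Mul2
  c6: -  regs: r0:Mul1,r1:3,r2:1,r3:-3,r4:Add1,r5:Mul2
  c7: CDB Mul1=6  regs: r0:6,r1:3,r2:1,r3:-3,r4:Add1,r5:Mul2
  c8: -  regs: r0:6,r1:3,r2:1,r3:-3,r4:Add1,r5:Mul2
  c9: CDB Add1=9  regs: r0:6,r1:3,r2:1,r3:-3,r4:9,r5:Mul2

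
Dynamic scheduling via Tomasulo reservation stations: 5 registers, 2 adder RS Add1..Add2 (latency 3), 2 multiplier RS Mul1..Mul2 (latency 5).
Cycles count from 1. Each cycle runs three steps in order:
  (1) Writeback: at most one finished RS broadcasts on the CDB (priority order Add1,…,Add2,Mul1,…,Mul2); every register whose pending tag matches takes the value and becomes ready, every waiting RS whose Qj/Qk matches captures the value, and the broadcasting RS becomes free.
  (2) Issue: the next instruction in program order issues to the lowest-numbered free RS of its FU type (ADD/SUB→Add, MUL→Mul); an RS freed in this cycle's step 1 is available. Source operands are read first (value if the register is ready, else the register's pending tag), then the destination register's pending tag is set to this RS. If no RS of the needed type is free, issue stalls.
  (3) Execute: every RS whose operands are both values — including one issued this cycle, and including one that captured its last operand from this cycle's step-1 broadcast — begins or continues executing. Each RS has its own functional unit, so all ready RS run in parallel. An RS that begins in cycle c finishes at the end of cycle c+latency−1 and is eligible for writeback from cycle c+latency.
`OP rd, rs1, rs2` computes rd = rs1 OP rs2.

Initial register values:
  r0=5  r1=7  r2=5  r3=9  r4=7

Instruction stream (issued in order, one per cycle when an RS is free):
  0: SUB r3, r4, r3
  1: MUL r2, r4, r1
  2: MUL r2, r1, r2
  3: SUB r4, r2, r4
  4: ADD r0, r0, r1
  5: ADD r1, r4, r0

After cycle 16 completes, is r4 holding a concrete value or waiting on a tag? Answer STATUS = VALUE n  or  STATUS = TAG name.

STATUS = VALUE 336

cycle 1: issue SUB r3<-Add1 // r0:5,r1:7,r2:5,r3:Add1,r4:7
cycle 2: issue MUL r2<-Mul1 // r0:5,r1:7,r2:Mul1,r3:Add1,r4:7
cycle 3: issue MUL r2<-Mul2 // r0:5,r1:7,r2:Mul2,r3:Add1,r4:7
cycle 4: CDB Add1=-2; issue SUB r4<-Add1 // r0:5,r1:7,r2:Mul2,r3:-2,r4:Add1
cycle 5: issue ADD r0<-Add2 // r0:Add2,r1:7,r2:Mul2,r3:-2,r4:Add1
cycle 6: stall // r0:Add2,r1:7,r2:Mul2,r3:-2,r4:Add1
cycle 7: CDB Mul1=49; stall // r0:Add2,r1:7,r2:Mul2,r3:-2,r4:Add1
cycle 8: CDB Add2=12; issue ADD r1<-Add2 // r0:12,r1:Add2,r2:Mul2,r3:-2,r4:Add1
cycle 9: - // r0:12,r1:Add2,r2:Mul2,r3:-2,r4:Add1
cycle 10: - // r0:12,r1:Add2,r2:Mul2,r3:-2,r4:Add1
cycle 11: - // r0:12,r1:Add2,r2:Mul2,r3:-2,r4:Add1
cycle 12: CDB Mul2=343 // r0:12,r1:Add2,r2:343,r3:-2,r4:Add1
cycle 13: - // r0:12,r1:Add2,r2:343,r3:-2,r4:Add1
cycle 14: - // r0:12,r1:Add2,r2:343,r3:-2,r4:Add1
cycle 15: CDB Add1=336 // r0:12,r1:Add2,r2:343,r3:-2,r4:336
cycle 16: - // r0:12,r1:Add2,r2:343,r3:-2,r4:336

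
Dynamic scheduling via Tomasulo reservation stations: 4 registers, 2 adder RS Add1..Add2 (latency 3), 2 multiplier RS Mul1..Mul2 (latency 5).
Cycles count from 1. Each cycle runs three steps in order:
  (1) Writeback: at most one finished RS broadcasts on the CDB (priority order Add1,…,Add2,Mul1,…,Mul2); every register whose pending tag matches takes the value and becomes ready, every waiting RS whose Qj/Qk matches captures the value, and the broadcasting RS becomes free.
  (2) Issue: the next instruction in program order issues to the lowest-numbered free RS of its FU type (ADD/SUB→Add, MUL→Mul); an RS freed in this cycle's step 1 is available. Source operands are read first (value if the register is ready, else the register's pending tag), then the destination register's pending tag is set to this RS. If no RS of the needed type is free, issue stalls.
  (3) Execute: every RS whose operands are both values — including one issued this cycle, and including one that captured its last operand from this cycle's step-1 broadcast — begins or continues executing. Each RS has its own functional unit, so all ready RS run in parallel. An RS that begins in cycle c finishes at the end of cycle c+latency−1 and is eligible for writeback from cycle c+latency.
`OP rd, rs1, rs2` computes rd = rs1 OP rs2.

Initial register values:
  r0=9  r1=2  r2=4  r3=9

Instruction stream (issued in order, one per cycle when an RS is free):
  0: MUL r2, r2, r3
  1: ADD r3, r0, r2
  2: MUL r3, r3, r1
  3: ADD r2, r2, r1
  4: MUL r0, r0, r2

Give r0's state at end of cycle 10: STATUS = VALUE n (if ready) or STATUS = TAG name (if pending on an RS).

c1: issue MUL r2<-Mul1 | r0:9,r1:2,r2:Mul1,r3:9
c2: issue ADD r3<-Add1 | r0:9,r1:2,r2:Mul1,r3:Add1
c3: issue MUL r3<-Mul2 | r0:9,r1:2,r2:Mul1,r3:Mul2
c4: issue ADD r2<-Add2 | r0:9,r1:2,r2:Add2,r3:Mul2
c5: stall | r0:9,r1:2,r2:Add2,r3:Mul2
c6: CDB Mul1=36; issue MUL r0<-Mul1 | r0:Mul1,r1:2,r2:Add2,r3:Mul2
c7: - | r0:Mul1,r1:2,r2:Add2,r3:Mul2
c8: - | r0:Mul1,r1:2,r2:Add2,r3:Mul2
c9: CDB Add1=45 | r0:Mul1,r1:2,r2:Add2,r3:Mul2
c10: CDB Add2=38 | r0:Mul1,r1:2,r2:38,r3:Mul2

STATUS = TAG Mul1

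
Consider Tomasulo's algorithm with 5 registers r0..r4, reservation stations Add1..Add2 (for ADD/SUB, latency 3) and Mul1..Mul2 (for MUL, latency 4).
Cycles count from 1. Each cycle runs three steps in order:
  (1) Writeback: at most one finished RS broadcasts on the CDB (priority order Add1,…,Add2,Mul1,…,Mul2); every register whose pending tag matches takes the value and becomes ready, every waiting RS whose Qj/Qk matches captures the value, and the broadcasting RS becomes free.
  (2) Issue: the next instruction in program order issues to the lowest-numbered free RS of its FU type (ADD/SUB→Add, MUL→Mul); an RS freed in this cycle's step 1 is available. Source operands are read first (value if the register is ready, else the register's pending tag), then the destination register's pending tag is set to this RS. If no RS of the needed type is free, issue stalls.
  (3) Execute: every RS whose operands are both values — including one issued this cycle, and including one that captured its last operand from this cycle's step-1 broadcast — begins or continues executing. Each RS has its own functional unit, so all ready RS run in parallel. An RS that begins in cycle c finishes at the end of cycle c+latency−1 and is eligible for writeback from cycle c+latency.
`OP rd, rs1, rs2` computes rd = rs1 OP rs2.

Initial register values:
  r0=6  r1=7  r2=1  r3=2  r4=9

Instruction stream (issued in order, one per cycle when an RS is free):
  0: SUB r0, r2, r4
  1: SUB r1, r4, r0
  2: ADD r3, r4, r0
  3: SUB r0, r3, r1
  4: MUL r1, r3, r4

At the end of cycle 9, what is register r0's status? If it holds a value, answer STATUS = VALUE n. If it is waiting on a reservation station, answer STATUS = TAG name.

c1: issue SUB r0<-Add1 | r0:Add1,r1:7,r2:1,r3:2,r4:9
c2: issue SUB r1<-Add2 | r0:Add1,r1:Add2,r2:1,r3:2,r4:9
c3: stall | r0:Add1,r1:Add2,r2:1,r3:2,r4:9
c4: CDB Add1=-8; issue ADD r3<-Add1 | r0:-8,r1:Add2,r2:1,r3:Add1,r4:9
c5: stall | r0:-8,r1:Add2,r2:1,r3:Add1,r4:9
c6: stall | r0:-8,r1:Add2,r2:1,r3:Add1,r4:9
c7: CDB Add1=1; issue SUB r0<-Add1 | r0:Add1,r1:Add2,r2:1,r3:1,r4:9
c8: CDB Add2=17; issue MUL r1<-Mul1 | r0:Add1,r1:Mul1,r2:1,r3:1,r4:9
c9: - | r0:Add1,r1:Mul1,r2:1,r3:1,r4:9

STATUS = TAG Add1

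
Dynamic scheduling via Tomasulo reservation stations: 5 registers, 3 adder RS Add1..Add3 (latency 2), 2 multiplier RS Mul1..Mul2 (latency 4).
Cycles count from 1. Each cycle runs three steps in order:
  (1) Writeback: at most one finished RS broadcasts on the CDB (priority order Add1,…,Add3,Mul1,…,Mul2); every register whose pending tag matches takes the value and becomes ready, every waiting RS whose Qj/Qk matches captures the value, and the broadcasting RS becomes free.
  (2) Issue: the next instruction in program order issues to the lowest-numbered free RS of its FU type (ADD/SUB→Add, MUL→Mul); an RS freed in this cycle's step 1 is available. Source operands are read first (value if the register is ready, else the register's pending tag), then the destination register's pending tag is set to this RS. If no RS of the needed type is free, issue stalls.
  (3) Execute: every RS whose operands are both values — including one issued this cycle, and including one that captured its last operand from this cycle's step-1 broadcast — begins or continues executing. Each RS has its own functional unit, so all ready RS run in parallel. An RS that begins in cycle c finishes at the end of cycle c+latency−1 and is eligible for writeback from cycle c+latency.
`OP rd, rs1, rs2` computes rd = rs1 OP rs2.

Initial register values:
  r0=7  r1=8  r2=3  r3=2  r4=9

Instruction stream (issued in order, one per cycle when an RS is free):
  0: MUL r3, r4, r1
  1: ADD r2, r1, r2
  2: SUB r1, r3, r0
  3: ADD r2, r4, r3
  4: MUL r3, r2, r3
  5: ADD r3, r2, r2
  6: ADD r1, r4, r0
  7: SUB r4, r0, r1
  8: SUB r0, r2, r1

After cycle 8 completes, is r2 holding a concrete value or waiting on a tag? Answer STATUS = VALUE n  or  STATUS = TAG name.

STATUS = VALUE 81

cycle 1: issue MUL r3<-Mul1 // r0:7,r1:8,r2:3,r3:Mul1,r4:9
cycle 2: issue ADD r2<-Add1 // r0:7,r1:8,r2:Add1,r3:Mul1,r4:9
cycle 3: issue SUB r1<-Add2 // r0:7,r1:Add2,r2:Add1,r3:Mul1,r4:9
cycle 4: CDB Add1=11; issue ADD r2<-Add1 // r0:7,r1:Add2,r2:Add1,r3:Mul1,r4:9
cycle 5: CDB Mul1=72; issue MUL r3<-Mul1 // r0:7,r1:Add2,r2:Add1,r3:Mul1,r4:9
cycle 6: issue ADD r3<-Add3 // r0:7,r1:Add2,r2:Add1,r3:Add3,r4:9
cycle 7: CDB Add1=81; issue ADD r1<-Add1 // r0:7,r1:Add1,r2:81,r3:Add3,r4:9
cycle 8: CDB Add2=65; issue SUB r4<-Add2 // r0:7,r1:Add1,r2:81,r3:Add3,r4:Add2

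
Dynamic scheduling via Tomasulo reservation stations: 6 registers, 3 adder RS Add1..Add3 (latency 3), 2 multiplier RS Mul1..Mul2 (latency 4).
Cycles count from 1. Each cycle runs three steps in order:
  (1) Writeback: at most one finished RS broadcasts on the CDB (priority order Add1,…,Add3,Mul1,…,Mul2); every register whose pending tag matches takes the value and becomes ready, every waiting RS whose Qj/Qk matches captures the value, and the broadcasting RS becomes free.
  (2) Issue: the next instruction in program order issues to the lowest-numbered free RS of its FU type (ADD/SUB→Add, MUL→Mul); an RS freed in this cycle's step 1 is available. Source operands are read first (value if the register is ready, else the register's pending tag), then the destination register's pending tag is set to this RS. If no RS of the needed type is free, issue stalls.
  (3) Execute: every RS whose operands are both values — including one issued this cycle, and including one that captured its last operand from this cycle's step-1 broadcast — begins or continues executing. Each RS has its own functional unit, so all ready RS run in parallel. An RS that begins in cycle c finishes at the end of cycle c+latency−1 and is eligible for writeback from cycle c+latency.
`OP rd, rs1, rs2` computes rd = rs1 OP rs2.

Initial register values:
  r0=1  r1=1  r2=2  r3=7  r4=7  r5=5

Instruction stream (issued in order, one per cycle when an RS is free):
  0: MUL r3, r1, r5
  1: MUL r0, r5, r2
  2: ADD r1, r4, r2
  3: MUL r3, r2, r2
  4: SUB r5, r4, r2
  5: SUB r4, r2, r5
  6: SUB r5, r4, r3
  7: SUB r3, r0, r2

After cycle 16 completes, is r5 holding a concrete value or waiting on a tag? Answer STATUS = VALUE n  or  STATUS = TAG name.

  c1: issue MUL r3<-Mul1  regs: r0:1,r1:1,r2:2,r3:Mul1,r4:7,r5:5
  c2: issue MUL r0<-Mul2  regs: r0:Mul2,r1:1,r2:2,r3:Mul1,r4:7,r5:5
  c3: issue ADD r1<-Add1  regs: r0:Mul2,r1:Add1,r2:2,r3:Mul1,r4:7,r5:5
  c4: stall  regs: r0:Mul2,r1:Add1,r2:2,r3:Mul1,r4:7,r5:5
  c5: CDB Mul1=5; issue MUL r3<-Mul1  regs: r0:Mul2,r1:Add1,r2:2,r3:Mul1,r4:7,r5:5
  c6: CDB Add1=9; issue SUB r5<-Add1  regs: r0:Mul2,r1:9,r2:2,r3:Mul1,r4:7,r5:Add1
  c7: CDB Mul2=10; issue SUB r4<-Add2  regs: r0:10,r1:9,r2:2,r3:Mul1,r4:Add2,r5:Add1
  c8: issue SUB r5<-Add3  regs: r0:10,r1:9,r2:2,r3:Mul1,r4:Add2,r5:Add3
  c9: CDB Add1=5; issue SUB r3<-Add1  regs: r0:10,r1:9,r2:2,r3:Add1,r4:Add2,r5:Add3
  c10: CDB Mul1=4  regs: r0:10,r1:9,r2:2,r3:Add1,r4:Add2,r5:Add3
  c11: -  regs: r0:10,r1:9,r2:2,r3:Add1,r4:Add2,r5:Add3
  c12: CDB Add1=8  regs: r0:10,r1:9,r2:2,r3:8,r4:Add2,r5:Add3
  c13: CDB Add2=-3  regs: r0:10,r1:9,r2:2,r3:8,r4:-3,r5:Add3
  c14: -  regs: r0:10,r1:9,r2:2,r3:8,r4:-3,r5:Add3
  c15: -  regs: r0:10,r1:9,r2:2,r3:8,r4:-3,r5:Add3
  c16: CDB Add3=-7  regs: r0:10,r1:9,r2:2,r3:8,r4:-3,r5:-7

STATUS = VALUE -7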